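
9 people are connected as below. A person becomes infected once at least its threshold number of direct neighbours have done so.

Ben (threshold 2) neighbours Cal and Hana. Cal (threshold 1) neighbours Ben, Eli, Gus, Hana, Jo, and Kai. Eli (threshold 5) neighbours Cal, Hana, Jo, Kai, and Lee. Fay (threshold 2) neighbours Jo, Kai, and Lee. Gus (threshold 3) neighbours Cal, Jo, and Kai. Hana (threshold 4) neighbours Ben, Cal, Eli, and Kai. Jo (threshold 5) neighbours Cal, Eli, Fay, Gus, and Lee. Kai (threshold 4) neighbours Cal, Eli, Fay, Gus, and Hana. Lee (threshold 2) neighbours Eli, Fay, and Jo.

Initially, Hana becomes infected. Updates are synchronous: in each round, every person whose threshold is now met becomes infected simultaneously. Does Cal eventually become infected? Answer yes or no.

Round 1 — Hana becomes infected (initial).
Round 2 — checking thresholds:
  Ben: 1 of 2 neighbours < 2, below threshold.
  Cal: 1 of 6 neighbours ≥ 1, becomes infected.
  Eli: 1 of 5 neighbours < 5, below threshold.
  Kai: 1 of 5 neighbours < 4, below threshold.
Round 3 — checking thresholds:
  Ben: 2 of 2 neighbours ≥ 2, becomes infected.
  Eli: 2 of 5 neighbours < 5, below threshold.
  Gus: 1 of 3 neighbours < 3, below threshold.
  Jo: 1 of 5 neighbours < 5, below threshold.
  Kai: 2 of 5 neighbours < 4, below threshold.
Round 4 — no new infections; cascade stops.

yes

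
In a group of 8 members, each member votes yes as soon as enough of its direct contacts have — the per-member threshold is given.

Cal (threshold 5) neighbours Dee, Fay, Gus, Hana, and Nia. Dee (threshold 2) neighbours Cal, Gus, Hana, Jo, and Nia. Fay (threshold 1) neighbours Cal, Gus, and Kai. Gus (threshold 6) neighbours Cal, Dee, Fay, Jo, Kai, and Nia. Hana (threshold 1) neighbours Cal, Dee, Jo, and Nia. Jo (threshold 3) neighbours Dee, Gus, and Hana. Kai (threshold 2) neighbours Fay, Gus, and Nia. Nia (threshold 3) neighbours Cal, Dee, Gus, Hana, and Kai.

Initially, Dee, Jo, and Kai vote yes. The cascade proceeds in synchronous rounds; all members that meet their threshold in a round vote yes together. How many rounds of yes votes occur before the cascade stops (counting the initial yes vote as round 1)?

Round 1 — Dee, Jo, Kai vote yes (initial).
Round 2 — checking thresholds:
  Cal: 1 of 5 neighbours < 5, not yet.
  Fay: 1 of 3 neighbours ≥ 1, votes yes.
  Gus: 3 of 6 neighbours < 6, not yet.
  Hana: 2 of 4 neighbours ≥ 1, votes yes.
  Nia: 2 of 5 neighbours < 3, not yet.
Round 3 — checking thresholds:
  Cal: 3 of 5 neighbours < 5, not yet.
  Gus: 4 of 6 neighbours < 6, not yet.
  Nia: 3 of 5 neighbours ≥ 3, votes yes.
Round 4 — no new yes votes; cascade stops.

3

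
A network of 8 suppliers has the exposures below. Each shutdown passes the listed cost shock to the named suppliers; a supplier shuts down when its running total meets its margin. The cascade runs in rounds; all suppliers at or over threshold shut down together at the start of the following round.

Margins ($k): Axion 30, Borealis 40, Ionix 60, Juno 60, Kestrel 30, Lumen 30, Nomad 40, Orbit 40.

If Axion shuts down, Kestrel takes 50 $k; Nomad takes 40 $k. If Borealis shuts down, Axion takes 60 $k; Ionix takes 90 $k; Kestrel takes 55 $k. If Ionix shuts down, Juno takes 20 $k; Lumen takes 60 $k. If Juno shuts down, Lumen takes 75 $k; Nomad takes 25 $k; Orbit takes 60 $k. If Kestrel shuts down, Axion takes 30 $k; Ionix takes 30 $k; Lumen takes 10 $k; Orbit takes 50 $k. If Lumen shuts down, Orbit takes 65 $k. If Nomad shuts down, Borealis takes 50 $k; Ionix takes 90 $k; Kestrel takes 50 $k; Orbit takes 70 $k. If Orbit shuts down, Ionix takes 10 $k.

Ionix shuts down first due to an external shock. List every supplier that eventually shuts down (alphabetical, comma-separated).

Ionix, Lumen, Orbit

Round 1 — Ionix shuts down (initial).
  Juno: +20 → 20 < 60
  Lumen: +60 → 60 ≥ 30
Round 2 — Lumen shuts down.
  Orbit: +65 → 65 ≥ 40
Round 3 — Orbit shuts down.
No further shutdowns.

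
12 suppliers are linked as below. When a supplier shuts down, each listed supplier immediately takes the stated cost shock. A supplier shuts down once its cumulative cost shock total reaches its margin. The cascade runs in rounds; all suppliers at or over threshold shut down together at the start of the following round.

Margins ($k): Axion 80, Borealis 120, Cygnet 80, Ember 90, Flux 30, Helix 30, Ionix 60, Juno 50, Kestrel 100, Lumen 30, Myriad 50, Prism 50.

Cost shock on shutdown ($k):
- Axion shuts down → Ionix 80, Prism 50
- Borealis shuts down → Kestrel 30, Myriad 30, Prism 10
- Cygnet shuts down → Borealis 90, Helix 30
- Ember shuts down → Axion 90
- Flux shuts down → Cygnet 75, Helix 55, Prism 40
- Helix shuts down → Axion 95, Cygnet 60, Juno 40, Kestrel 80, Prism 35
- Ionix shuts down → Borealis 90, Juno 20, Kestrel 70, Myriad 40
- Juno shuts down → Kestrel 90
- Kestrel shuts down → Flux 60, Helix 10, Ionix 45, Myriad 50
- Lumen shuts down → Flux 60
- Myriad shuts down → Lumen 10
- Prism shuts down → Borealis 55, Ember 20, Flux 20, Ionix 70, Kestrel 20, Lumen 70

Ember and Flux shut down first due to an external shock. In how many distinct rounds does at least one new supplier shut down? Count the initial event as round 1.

5

Round 1 — Ember, Flux shut down (initial).
  Axion: +90 → 90 ≥ 80
  Cygnet: +75 → 75 < 80
  Helix: +55 → 55 ≥ 30
  Prism: +40 → 40 < 50
Round 2 — Axion, Helix shut down.
  Cygnet: +60 → 135 ≥ 80
  Ionix: +80 → 80 ≥ 60
  Juno: +40 → 40 < 50
  Kestrel: +80 → 80 < 100
  Prism: +50+35 → 125 ≥ 50
Round 3 — Cygnet, Ionix, Prism shut down.
  Borealis: +90+90+55 → 235 ≥ 120
  Juno: +20 → 60 ≥ 50
  Kestrel: +70+20 → 170 ≥ 100
  Lumen: +70 → 70 ≥ 30
  Myriad: +40 → 40 < 50
Round 4 — Borealis, Juno, Kestrel, Lumen shut down.
  Myriad: +30+50 → 120 ≥ 50
Round 5 — Myriad shuts down.
No further shutdowns.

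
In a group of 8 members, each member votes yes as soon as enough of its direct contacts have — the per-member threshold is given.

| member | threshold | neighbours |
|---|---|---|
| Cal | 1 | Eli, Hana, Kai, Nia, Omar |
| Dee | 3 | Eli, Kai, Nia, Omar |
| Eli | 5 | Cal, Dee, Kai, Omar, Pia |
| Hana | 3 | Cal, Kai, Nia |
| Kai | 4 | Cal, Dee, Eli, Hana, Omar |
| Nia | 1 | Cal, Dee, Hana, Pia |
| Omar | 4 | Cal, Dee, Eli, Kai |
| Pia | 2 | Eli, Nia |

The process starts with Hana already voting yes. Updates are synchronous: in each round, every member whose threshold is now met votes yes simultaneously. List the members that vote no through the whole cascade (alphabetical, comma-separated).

Round 1 — Hana votes yes (initial).
Round 2 — checking thresholds:
  Cal: 1 of 5 neighbours ≥ 1, votes yes.
  Kai: 1 of 5 neighbours < 4, below threshold.
  Nia: 1 of 4 neighbours ≥ 1, votes yes.
Round 3 — no new yes votes; cascade stops.

Dee, Eli, Kai, Omar, Pia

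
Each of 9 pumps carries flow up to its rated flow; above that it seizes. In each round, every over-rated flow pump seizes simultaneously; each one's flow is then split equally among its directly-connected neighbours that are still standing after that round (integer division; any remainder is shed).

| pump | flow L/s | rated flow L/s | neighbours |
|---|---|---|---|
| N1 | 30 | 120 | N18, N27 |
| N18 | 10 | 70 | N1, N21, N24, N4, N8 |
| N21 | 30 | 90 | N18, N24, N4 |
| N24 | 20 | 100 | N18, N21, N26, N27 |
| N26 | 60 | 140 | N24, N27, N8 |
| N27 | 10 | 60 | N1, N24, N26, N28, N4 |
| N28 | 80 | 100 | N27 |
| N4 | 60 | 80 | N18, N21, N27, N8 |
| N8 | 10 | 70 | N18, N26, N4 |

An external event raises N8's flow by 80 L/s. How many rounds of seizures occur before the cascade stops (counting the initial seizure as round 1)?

2

Round 1 — N8 at 90 > 70. N8 seizes.
  N8 sheds 90 L/s to N18, N26, N4: 30 each.
    N18: 10+30 = 40 ≤ 70
    N26: 60+30 = 90 ≤ 140
    N4: 60+30 = 90 > 80
Round 2 — N4 seizes.
  N4 sheds 90 L/s to N18, N21, N27: 30 each.
    N18: 40+30 = 70 ≤ 70
    N21: 30+30 = 60 ≤ 90
    N27: 10+30 = 40 ≤ 60
No further seizures.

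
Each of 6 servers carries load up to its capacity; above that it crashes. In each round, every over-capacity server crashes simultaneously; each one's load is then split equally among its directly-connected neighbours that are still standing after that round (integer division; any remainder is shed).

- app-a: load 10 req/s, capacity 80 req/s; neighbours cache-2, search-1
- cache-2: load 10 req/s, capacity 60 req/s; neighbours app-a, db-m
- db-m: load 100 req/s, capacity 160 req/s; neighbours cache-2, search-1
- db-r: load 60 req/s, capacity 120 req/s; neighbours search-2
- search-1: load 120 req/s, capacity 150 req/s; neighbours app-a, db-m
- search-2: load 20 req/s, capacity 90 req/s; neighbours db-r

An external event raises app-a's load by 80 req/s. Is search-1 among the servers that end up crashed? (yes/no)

Round 1 — app-a at 90 > 80. app-a crashes.
  app-a sheds 90 req/s to cache-2, search-1: 45 each.
    cache-2: 10+45 = 55 ≤ 60
    search-1: 120+45 = 165 > 150
Round 2 — search-1 crashes.
  search-1 sheds 165 req/s to db-m: 165 each.
    db-m: 100+165 = 265 > 160
Round 3 — db-m crashes.
  db-m sheds 265 req/s to cache-2: 265 each.
    cache-2: 55+265 = 320 > 60
Round 4 — cache-2 crashes.
  cache-2 sheds 320 req/s: no online neighbours, lost.
No further crashes.

yes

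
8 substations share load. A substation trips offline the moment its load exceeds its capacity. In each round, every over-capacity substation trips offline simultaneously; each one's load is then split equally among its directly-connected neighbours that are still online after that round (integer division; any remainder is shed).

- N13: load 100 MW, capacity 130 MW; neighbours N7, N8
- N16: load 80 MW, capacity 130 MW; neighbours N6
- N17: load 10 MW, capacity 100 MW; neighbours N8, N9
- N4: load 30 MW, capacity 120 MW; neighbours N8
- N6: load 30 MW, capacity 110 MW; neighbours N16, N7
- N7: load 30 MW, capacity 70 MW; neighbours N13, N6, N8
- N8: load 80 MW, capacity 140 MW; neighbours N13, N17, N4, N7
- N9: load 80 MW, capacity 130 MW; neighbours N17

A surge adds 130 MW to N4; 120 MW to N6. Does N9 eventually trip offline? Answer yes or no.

yes

Round 1 — N4 at 160 > 120; N6 at 150 > 110. N4, N6 trip offline.
  N4 sheds 160 MW to N8: 160 each.
    N8: 80+160 = 240 > 140
  N6 sheds 150 MW to N16, N7: 75 each.
    N16: 80+75 = 155 > 130
    N7: 30+75 = 105 > 70
Round 2 — N16, N7, N8 trip offline.
  N16 sheds 155 MW: no online neighbours, lost.
  N7 sheds 105 MW to N13: 105 each.
    N13: 100+105 = 205 > 130
  N8 sheds 240 MW to N13, N17: 120 each.
    N13: 205+120 = 325 > 130
    N17: 10+120 = 130 > 100
Round 3 — N13, N17 trip offline.
  N13 sheds 325 MW: no online neighbours, lost.
  N17 sheds 130 MW to N9: 130 each.
    N9: 80+130 = 210 > 130
Round 4 — N9 trips offline.
  N9 sheds 210 MW: no online neighbours, lost.
No further trips.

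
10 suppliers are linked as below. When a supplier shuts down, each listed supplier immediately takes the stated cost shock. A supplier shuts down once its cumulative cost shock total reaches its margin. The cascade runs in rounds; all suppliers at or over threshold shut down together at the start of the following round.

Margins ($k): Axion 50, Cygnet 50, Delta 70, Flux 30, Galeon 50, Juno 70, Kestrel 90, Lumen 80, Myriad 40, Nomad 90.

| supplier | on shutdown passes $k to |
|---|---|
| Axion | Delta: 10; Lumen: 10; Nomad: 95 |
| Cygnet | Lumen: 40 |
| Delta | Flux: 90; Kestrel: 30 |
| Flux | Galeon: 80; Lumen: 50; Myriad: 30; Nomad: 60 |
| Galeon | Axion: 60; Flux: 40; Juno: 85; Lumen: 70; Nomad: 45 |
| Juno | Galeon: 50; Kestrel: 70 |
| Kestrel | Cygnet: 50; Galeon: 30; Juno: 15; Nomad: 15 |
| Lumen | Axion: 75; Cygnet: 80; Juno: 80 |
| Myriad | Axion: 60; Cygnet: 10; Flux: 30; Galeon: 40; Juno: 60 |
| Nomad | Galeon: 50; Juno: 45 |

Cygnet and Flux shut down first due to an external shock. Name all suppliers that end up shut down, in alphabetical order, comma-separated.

Axion, Cygnet, Flux, Galeon, Juno, Lumen, Nomad

Round 1 — Cygnet, Flux shut down (initial).
  Galeon: +80 → 80 ≥ 50
  Lumen: +40+50 → 90 ≥ 80
  Myriad: +30 → 30 < 40
  Nomad: +60 → 60 < 90
Round 2 — Galeon, Lumen shut down.
  Axion: +60+75 → 135 ≥ 50
  Juno: +85+80 → 165 ≥ 70
  Nomad: +45 → 105 ≥ 90
Round 3 — Axion, Juno, Nomad shut down.
  Delta: +10 → 10 < 70
  Kestrel: +70 → 70 < 90
No further shutdowns.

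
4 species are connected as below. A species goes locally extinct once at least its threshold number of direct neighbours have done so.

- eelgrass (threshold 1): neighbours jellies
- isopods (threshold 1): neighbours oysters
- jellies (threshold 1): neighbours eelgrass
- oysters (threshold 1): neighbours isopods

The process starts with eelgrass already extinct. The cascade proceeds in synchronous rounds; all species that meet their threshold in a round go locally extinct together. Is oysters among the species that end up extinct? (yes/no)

no

Round 1 — eelgrass goes locally extinct (initial).
Round 2 — checking thresholds:
  jellies: 1 of 1 neighbours ≥ 1, goes locally extinct.
Round 3 — no new extinctions; cascade stops.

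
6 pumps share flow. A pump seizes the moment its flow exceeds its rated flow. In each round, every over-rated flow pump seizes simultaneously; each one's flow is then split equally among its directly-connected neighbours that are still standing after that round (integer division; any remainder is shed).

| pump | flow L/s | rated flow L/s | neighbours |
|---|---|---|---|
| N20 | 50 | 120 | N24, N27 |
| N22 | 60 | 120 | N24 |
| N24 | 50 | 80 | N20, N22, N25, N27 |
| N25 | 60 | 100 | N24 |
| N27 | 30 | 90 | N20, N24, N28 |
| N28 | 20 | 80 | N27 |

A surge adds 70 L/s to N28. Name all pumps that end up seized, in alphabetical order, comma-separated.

N20, N24, N27, N28

Round 1 — N28 at 90 > 80. N28 seizes.
  N28 sheds 90 L/s to N27: 90 each.
    N27: 30+90 = 120 > 90
Round 2 — N27 seizes.
  N27 sheds 120 L/s to N20, N24: 60 each.
    N20: 50+60 = 110 ≤ 120
    N24: 50+60 = 110 > 80
Round 3 — N24 seizes.
  N24 sheds 110 L/s to N20, N22, N25: 36 each (2 lost).
    N20: 110+36 = 146 > 120
    N22: 60+36 = 96 ≤ 120
    N25: 60+36 = 96 ≤ 100
Round 4 — N20 seizes.
  N20 sheds 146 L/s: no online neighbours, lost.
No further seizures.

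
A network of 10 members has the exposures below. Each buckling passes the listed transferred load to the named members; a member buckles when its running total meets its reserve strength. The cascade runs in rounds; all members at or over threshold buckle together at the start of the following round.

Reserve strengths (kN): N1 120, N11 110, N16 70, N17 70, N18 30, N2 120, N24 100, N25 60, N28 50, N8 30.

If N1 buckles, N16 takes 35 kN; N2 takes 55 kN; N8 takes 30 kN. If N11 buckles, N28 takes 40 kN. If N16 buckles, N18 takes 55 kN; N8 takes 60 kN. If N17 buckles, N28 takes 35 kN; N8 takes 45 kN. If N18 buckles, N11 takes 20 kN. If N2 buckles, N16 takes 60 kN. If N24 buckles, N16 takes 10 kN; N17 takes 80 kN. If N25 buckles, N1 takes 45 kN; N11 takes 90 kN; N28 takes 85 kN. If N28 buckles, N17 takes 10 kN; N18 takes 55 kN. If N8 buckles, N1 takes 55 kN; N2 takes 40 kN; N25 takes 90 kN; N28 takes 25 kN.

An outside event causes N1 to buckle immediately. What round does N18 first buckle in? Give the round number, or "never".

5

Round 1 — N1 buckles (initial).
  N16: +35 → 35 < 70
  N2: +55 → 55 < 120
  N8: +30 → 30 ≥ 30
Round 2 — N8 buckles.
  N2: +40 → 95 < 120
  N25: +90 → 90 ≥ 60
  N28: +25 → 25 < 50
Round 3 — N25 buckles.
  N11: +90 → 90 < 110
  N28: +85 → 110 ≥ 50
Round 4 — N28 buckles.
  N17: +10 → 10 < 70
  N18: +55 → 55 ≥ 30
Round 5 — N18 buckles.
  N11: +20 → 110 ≥ 110
Round 6 — N11 buckles.
No further bucklings.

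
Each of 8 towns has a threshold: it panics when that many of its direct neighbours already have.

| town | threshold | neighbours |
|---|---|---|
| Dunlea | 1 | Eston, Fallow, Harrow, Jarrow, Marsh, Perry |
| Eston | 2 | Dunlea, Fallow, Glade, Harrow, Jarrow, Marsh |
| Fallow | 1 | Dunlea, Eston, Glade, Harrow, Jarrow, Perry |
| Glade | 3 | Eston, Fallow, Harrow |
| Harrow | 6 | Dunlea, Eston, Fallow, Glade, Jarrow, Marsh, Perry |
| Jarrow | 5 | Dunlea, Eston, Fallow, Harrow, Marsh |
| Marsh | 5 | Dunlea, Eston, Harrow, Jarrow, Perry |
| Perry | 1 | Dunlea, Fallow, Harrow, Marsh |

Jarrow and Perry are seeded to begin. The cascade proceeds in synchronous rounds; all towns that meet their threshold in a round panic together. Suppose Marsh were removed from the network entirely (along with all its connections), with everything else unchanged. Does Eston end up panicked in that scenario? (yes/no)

yes

With Marsh removed:
Round 1 — Jarrow, Perry panic (initial).
Round 2 — checking thresholds:
  Dunlea: 2 of 5 neighbours ≥ 1, panics.
  Eston: 1 of 5 neighbours < 2, not yet.
  Fallow: 2 of 6 neighbours ≥ 1, panics.
  Harrow: 2 of 6 neighbours < 6, not yet.
Round 3 — checking thresholds:
  Eston: 3 of 5 neighbours ≥ 2, panics.
  Glade: 1 of 3 neighbours < 3, not yet.
  Harrow: 4 of 6 neighbours < 6, not yet.
Round 4 — no new panics; cascade stops.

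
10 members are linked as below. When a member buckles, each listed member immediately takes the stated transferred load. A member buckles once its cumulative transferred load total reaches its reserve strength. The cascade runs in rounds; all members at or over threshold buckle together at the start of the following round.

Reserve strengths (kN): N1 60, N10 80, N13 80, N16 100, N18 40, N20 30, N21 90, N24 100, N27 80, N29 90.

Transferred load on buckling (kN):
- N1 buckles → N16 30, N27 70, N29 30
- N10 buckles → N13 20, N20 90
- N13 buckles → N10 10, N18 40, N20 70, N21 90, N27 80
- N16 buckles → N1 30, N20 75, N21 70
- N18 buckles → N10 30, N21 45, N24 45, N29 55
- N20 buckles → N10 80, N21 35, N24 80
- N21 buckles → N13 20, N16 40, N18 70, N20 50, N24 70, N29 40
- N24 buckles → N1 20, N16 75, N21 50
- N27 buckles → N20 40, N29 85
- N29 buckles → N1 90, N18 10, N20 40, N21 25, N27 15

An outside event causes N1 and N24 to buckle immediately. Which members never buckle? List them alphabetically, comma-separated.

Round 1 — N1, N24 buckle (initial).
  N16: +30+75 → 105 ≥ 100
  N21: +50 → 50 < 90
  N27: +70 → 70 < 80
  N29: +30 → 30 < 90
Round 2 — N16 buckles.
  N20: +75 → 75 ≥ 30
  N21: +70 → 120 ≥ 90
Round 3 — N20, N21 buckle.
  N10: +80 → 80 ≥ 80
  N13: +20 → 20 < 80
  N18: +70 → 70 ≥ 40
  N29: +40 → 70 < 90
Round 4 — N10, N18 buckle.
  N13: +20 → 40 < 80
  N29: +55 → 125 ≥ 90
Round 5 — N29 buckles.
  N27: +15 → 85 ≥ 80
Round 6 — N27 buckles.
No further bucklings.

N13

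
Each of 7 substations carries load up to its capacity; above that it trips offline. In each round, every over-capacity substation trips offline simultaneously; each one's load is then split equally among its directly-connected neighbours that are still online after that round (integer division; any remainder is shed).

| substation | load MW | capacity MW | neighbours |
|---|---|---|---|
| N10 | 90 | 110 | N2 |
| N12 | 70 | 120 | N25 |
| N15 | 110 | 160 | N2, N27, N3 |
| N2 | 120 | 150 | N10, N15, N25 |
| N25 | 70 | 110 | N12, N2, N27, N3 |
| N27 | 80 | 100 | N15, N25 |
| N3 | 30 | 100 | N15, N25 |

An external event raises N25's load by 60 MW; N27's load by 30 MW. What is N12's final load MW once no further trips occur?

Round 1 — N25 at 130 > 110; N27 at 110 > 100. N25, N27 trip offline.
  N25 sheds 130 MW to N12, N2, N3: 43 each (1 lost).
    N12: 70+43 = 113 ≤ 120
    N2: 120+43 = 163 > 150
    N3: 30+43 = 73 ≤ 100
  N27 sheds 110 MW to N15: 110 each.
    N15: 110+110 = 220 > 160
Round 2 — N15, N2 trip offline.
  N15 sheds 220 MW to N3: 220 each.
    N3: 73+220 = 293 > 100
  N2 sheds 163 MW to N10: 163 each.
    N10: 90+163 = 253 > 110
Round 3 — N10, N3 trip offline.
  N10 sheds 253 MW: no online neighbours, lost.
  N3 sheds 293 MW: no online neighbours, lost.
No further trips.

113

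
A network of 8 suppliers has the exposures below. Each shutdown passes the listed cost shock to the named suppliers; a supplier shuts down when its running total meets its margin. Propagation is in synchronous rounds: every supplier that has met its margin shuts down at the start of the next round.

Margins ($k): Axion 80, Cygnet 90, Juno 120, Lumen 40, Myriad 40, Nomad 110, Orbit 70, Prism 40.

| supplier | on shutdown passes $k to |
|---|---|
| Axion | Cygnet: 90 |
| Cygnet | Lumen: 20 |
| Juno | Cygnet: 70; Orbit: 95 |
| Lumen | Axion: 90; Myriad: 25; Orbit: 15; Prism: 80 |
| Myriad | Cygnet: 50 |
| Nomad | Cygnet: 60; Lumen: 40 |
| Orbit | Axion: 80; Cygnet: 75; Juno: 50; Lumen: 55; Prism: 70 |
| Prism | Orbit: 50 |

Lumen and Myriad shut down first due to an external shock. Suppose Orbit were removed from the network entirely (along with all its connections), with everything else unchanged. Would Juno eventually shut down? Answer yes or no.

no

With Orbit removed:
Round 1 — Lumen, Myriad shut down (initial).
  Axion: +90 → 90 ≥ 80
  Cygnet: +50 → 50 < 90
  Prism: +80 → 80 ≥ 40
Round 2 — Axion, Prism shut down.
  Cygnet: +90 → 140 ≥ 90
Round 3 — Cygnet shuts down.
No further shutdowns.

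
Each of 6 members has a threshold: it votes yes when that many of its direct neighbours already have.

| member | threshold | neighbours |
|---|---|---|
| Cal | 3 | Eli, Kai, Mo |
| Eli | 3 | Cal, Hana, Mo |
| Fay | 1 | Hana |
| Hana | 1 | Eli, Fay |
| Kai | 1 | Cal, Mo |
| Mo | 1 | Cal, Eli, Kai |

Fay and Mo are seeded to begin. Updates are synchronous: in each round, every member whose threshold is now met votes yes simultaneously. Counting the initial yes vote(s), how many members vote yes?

4

Round 1 — Fay, Mo vote yes (initial).
Round 2 — checking thresholds:
  Cal: 1 of 3 neighbours < 3, not yet.
  Eli: 1 of 3 neighbours < 3, not yet.
  Hana: 1 of 2 neighbours ≥ 1, votes yes.
  Kai: 1 of 2 neighbours ≥ 1, votes yes.
Round 3 — no new yes votes; cascade stops.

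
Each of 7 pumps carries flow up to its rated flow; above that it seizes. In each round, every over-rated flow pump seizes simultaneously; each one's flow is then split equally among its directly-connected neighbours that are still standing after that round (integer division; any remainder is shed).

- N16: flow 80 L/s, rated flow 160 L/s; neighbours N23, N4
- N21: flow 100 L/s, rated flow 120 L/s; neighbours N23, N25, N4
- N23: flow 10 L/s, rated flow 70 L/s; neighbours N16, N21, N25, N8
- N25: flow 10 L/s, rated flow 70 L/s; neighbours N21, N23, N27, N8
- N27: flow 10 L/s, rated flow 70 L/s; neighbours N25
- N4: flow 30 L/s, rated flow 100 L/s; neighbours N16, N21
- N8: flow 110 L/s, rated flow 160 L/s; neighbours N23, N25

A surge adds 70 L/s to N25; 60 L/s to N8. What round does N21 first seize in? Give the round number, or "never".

Round 1 — N25 at 80 > 70; N8 at 170 > 160. N25, N8 seize.
  N25 sheds 80 L/s to N21, N23, N27: 26 each (2 lost).
    N21: 100+26 = 126 > 120
    N23: 10+26 = 36 ≤ 70
    N27: 10+26 = 36 ≤ 70
  N8 sheds 170 L/s to N23: 170 each.
    N23: 36+170 = 206 > 70
Round 2 — N21, N23 seize.
  N21 sheds 126 L/s to N4: 126 each.
    N4: 30+126 = 156 > 100
  N23 sheds 206 L/s to N16: 206 each.
    N16: 80+206 = 286 > 160
Round 3 — N16, N4 seize.
  N16 sheds 286 L/s: no online neighbours, lost.
  N4 sheds 156 L/s: no online neighbours, lost.
No further seizures.

2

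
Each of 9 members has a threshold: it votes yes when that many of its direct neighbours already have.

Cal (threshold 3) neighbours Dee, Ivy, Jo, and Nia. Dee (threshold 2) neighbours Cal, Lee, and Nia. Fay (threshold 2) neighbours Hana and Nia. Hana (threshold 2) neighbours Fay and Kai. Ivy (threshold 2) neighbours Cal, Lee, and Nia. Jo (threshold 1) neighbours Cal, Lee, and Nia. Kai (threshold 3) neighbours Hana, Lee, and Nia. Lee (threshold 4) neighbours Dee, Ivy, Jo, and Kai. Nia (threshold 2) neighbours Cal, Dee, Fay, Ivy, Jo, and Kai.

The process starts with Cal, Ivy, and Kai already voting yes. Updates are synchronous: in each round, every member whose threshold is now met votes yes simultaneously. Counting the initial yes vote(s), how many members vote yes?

Round 1 — Cal, Ivy, Kai vote yes (initial).
Round 2 — checking thresholds:
  Dee: 1 of 3 neighbours < 2, not yet.
  Hana: 1 of 2 neighbours < 2, not yet.
  Jo: 1 of 3 neighbours ≥ 1, votes yes.
  Lee: 2 of 4 neighbours < 4, not yet.
  Nia: 3 of 6 neighbours ≥ 2, votes yes.
Round 3 — checking thresholds:
  Dee: 2 of 3 neighbours ≥ 2, votes yes.
  Fay: 1 of 2 neighbours < 2, not yet.
  Hana: 1 of 2 neighbours < 2, not yet.
  Lee: 3 of 4 neighbours < 4, not yet.
Round 4 — checking thresholds:
  Fay: 1 of 2 neighbours < 2, not yet.
  Hana: 1 of 2 neighbours < 2, not yet.
  Lee: 4 of 4 neighbours ≥ 4, votes yes.
Round 5 — no new yes votes; cascade stops.

7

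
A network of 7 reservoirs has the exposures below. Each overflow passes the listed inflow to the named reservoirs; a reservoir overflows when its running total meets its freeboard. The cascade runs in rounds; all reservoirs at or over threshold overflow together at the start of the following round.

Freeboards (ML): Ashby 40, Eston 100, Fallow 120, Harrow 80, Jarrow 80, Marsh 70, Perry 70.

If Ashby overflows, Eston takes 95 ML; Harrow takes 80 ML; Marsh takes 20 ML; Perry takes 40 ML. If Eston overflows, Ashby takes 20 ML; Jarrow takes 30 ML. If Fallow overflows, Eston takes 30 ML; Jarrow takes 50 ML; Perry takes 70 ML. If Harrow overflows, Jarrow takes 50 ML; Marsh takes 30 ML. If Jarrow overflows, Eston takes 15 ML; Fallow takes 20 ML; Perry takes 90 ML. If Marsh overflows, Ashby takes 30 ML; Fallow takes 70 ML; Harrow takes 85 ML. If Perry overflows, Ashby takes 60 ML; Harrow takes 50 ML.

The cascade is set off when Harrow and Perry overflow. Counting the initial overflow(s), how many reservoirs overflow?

Round 1 — Harrow, Perry overflow (initial).
  Ashby: +60 → 60 ≥ 40
  Jarrow: +50 → 50 < 80
  Marsh: +30 → 30 < 70
Round 2 — Ashby overflows.
  Eston: +95 → 95 < 100
  Marsh: +20 → 50 < 70
No further overflows.

3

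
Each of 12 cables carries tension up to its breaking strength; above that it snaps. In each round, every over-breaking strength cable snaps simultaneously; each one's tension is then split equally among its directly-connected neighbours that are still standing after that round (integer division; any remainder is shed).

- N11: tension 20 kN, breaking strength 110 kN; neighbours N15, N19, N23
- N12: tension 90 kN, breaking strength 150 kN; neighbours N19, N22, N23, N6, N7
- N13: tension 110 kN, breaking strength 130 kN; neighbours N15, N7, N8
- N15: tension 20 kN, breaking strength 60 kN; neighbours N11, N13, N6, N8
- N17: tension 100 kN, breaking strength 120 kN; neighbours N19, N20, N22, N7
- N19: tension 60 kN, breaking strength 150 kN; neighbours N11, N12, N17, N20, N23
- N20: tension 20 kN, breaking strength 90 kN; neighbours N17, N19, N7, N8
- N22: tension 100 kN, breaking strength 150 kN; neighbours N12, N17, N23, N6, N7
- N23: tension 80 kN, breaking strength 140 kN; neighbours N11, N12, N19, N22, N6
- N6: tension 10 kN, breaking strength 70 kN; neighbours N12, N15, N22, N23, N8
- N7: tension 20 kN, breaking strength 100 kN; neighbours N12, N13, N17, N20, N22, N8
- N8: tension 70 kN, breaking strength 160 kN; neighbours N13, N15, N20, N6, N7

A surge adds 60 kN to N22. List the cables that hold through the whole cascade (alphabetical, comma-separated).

N11, N12, N13, N15, N19, N20, N23, N6, N7, N8

Round 1 — N22 at 160 > 150. N22 snaps.
  N22 sheds 160 kN to N12, N17, N23, N6, N7: 32 each.
    N12: 90+32 = 122 ≤ 150
    N17: 100+32 = 132 > 120
    N23: 80+32 = 112 ≤ 140
    N6: 10+32 = 42 ≤ 70
    N7: 20+32 = 52 ≤ 100
Round 2 — N17 snaps.
  N17 sheds 132 kN to N19, N20, N7: 44 each.
    N19: 60+44 = 104 ≤ 150
    N20: 20+44 = 64 ≤ 90
    N7: 52+44 = 96 ≤ 100
No further breaks.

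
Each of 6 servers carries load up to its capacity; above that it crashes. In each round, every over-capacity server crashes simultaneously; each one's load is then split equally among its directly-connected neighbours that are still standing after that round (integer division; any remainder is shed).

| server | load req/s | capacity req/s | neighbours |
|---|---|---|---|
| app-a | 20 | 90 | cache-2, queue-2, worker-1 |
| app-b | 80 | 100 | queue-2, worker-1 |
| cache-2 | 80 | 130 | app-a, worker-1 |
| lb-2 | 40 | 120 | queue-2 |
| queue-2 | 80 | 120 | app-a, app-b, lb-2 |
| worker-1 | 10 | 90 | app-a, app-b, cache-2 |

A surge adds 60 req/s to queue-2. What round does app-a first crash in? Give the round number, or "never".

4

Round 1 — queue-2 at 140 > 120. queue-2 crashes.
  queue-2 sheds 140 req/s to app-a, app-b, lb-2: 46 each (2 lost).
    app-a: 20+46 = 66 ≤ 90
    app-b: 80+46 = 126 > 100
    lb-2: 40+46 = 86 ≤ 120
Round 2 — app-b crashes.
  app-b sheds 126 req/s to worker-1: 126 each.
    worker-1: 10+126 = 136 > 90
Round 3 — worker-1 crashes.
  worker-1 sheds 136 req/s to app-a, cache-2: 68 each.
    app-a: 66+68 = 134 > 90
    cache-2: 80+68 = 148 > 130
Round 4 — app-a, cache-2 crash.
  app-a sheds 134 req/s: no online neighbours, lost.
  cache-2 sheds 148 req/s: no online neighbours, lost.
No further crashes.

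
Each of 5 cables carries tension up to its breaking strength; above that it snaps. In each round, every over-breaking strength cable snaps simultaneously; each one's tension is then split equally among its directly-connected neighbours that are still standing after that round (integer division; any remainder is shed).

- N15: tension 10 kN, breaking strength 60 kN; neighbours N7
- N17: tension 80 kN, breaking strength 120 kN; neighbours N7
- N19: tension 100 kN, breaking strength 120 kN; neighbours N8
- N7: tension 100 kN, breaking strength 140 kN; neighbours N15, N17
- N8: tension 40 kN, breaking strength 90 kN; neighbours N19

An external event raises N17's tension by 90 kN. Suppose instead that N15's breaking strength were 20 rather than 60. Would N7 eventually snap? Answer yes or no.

yes

With N15's breaking strength at 20:
Round 1 — N17 at 170 > 120. N17 snaps.
  N17 sheds 170 kN to N7: 170 each.
    N7: 100+170 = 270 > 140
Round 2 — N7 snaps.
  N7 sheds 270 kN to N15: 270 each.
    N15: 10+270 = 280 > 20
Round 3 — N15 snaps.
  N15 sheds 280 kN: no online neighbours, lost.
No further breaks.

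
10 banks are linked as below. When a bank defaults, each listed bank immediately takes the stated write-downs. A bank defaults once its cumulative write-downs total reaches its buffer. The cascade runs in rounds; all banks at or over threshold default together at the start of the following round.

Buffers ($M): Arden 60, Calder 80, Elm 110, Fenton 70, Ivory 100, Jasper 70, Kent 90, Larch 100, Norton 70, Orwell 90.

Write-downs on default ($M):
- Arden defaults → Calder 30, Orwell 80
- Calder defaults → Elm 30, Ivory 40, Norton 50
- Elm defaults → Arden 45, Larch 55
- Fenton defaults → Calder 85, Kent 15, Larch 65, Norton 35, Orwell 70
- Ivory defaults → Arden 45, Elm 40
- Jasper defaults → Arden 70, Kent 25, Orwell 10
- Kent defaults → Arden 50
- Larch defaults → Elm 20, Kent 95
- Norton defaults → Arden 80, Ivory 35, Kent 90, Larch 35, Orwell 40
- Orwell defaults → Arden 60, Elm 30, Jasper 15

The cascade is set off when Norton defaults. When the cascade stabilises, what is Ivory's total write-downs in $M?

35

Round 1 — Norton defaults (initial).
  Arden: +80 → 80 ≥ 60
  Ivory: +35 → 35 < 100
  Kent: +90 → 90 ≥ 90
  Larch: +35 → 35 < 100
  Orwell: +40 → 40 < 90
Round 2 — Arden, Kent default.
  Calder: +30 → 30 < 80
  Orwell: +80 → 120 ≥ 90
Round 3 — Orwell defaults.
  Elm: +30 → 30 < 110
  Jasper: +15 → 15 < 70
No further defaults.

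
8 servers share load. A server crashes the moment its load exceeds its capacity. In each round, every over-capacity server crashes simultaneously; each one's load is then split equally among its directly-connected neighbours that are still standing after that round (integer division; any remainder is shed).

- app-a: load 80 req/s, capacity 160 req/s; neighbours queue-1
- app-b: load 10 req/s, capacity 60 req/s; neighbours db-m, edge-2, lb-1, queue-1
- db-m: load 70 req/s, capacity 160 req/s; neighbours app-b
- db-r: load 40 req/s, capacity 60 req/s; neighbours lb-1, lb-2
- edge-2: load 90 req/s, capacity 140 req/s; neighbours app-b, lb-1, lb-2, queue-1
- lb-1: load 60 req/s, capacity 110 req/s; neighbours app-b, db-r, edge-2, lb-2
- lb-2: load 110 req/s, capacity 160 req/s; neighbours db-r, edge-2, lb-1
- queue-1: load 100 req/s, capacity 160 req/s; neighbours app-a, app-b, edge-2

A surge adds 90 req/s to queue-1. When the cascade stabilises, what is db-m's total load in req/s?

106

Round 1 — queue-1 at 190 > 160. queue-1 crashes.
  queue-1 sheds 190 req/s to app-a, app-b, edge-2: 63 each (1 lost).
    app-a: 80+63 = 143 ≤ 160
    app-b: 10+63 = 73 > 60
    edge-2: 90+63 = 153 > 140
Round 2 — app-b, edge-2 crash.
  app-b sheds 73 req/s to db-m, lb-1: 36 each (1 lost).
    db-m: 70+36 = 106 ≤ 160
    lb-1: 60+36 = 96 ≤ 110
  edge-2 sheds 153 req/s to lb-1, lb-2: 76 each (1 lost).
    lb-1: 96+76 = 172 > 110
    lb-2: 110+76 = 186 > 160
Round 3 — lb-1, lb-2 crash.
  lb-1 sheds 172 req/s to db-r: 172 each.
    db-r: 40+172 = 212 > 60
  lb-2 sheds 186 req/s to db-r: 186 each.
    db-r: 212+186 = 398 > 60
Round 4 — db-r crashes.
  db-r sheds 398 req/s: no online neighbours, lost.
No further crashes.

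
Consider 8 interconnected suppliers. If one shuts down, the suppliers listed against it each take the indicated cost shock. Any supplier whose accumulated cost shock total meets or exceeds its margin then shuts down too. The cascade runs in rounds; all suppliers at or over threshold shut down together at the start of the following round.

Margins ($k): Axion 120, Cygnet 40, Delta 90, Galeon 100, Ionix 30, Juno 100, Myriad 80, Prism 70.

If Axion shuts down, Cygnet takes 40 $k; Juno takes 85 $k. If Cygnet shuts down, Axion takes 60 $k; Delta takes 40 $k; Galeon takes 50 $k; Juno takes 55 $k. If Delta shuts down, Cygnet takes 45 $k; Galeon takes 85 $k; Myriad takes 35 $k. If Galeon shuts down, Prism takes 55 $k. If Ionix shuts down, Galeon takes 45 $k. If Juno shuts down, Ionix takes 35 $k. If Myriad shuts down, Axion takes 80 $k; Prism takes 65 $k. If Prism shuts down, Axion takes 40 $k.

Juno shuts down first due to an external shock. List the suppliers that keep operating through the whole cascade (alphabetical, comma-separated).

Round 1 — Juno shuts down (initial).
  Ionix: +35 → 35 ≥ 30
Round 2 — Ionix shuts down.
  Galeon: +45 → 45 < 100
No further shutdowns.

Axion, Cygnet, Delta, Galeon, Myriad, Prism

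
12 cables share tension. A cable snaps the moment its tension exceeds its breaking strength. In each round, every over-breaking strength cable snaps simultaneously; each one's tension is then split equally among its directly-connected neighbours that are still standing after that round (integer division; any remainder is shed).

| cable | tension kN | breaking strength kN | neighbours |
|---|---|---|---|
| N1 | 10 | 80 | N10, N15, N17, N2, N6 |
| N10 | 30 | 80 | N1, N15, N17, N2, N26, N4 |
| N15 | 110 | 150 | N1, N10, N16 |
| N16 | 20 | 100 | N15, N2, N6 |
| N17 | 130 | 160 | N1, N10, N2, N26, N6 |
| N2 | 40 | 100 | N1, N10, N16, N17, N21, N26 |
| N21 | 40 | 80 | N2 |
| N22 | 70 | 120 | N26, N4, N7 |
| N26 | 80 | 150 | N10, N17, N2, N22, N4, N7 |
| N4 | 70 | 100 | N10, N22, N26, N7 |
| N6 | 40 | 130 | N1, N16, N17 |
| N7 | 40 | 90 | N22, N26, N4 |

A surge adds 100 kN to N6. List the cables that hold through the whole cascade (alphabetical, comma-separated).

N21

Round 1 — N6 at 140 > 130. N6 snaps.
  N6 sheds 140 kN to N1, N16, N17: 46 each (2 lost).
    N1: 10+46 = 56 ≤ 80
    N16: 20+46 = 66 ≤ 100
    N17: 130+46 = 176 > 160
Round 2 — N17 snaps.
  N17 sheds 176 kN to N1, N10, N2, N26: 44 each.
    N1: 56+44 = 100 > 80
    N10: 30+44 = 74 ≤ 80
    N2: 40+44 = 84 ≤ 100
    N26: 80+44 = 124 ≤ 150
Round 3 — N1 snaps.
  N1 sheds 100 kN to N10, N15, N2: 33 each (1 lost).
    N10: 74+33 = 107 > 80
    N15: 110+33 = 143 ≤ 150
    N2: 84+33 = 117 > 100
Round 4 — N10, N2 snap.
  N10 sheds 107 kN to N15, N26, N4: 35 each (2 lost).
    N15: 143+35 = 178 > 150
    N26: 124+35 = 159 > 150
    N4: 70+35 = 105 > 100
  N2 sheds 117 kN to N16, N21, N26: 39 each.
    N16: 66+39 = 105 > 100
    N21: 40+39 = 79 ≤ 80
    N26: 159+39 = 198 > 150
Round 5 — N15, N16, N26, N4 snap.
  N15 sheds 178 kN: no online neighbours, lost.
  N16 sheds 105 kN: no online neighbours, lost.
  N26 sheds 198 kN to N22, N7: 99 each.
    N22: 70+99 = 169 > 120
    N7: 40+99 = 139 > 90
  N4 sheds 105 kN to N22, N7: 52 each (1 lost).
    N22: 169+52 = 221 > 120
    N7: 139+52 = 191 > 90
Round 6 — N22, N7 snap.
  N22 sheds 221 kN: no online neighbours, lost.
  N7 sheds 191 kN: no online neighbours, lost.
No further breaks.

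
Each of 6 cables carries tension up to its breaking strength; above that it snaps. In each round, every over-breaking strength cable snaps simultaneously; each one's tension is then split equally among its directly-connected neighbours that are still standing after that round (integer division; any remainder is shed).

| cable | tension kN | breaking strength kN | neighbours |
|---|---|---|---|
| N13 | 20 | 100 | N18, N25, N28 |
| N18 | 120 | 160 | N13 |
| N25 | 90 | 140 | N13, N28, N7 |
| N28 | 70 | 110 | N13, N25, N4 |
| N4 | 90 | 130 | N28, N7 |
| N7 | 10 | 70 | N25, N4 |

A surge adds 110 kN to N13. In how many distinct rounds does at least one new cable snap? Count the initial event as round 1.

4

Round 1 — N13 at 130 > 100. N13 snaps.
  N13 sheds 130 kN to N18, N25, N28: 43 each (1 lost).
    N18: 120+43 = 163 > 160
    N25: 90+43 = 133 ≤ 140
    N28: 70+43 = 113 > 110
Round 2 — N18, N28 snap.
  N18 sheds 163 kN: no online neighbours, lost.
  N28 sheds 113 kN to N25, N4: 56 each (1 lost).
    N25: 133+56 = 189 > 140
    N4: 90+56 = 146 > 130
Round 3 — N25, N4 snap.
  N25 sheds 189 kN to N7: 189 each.
    N7: 10+189 = 199 > 70
  N4 sheds 146 kN to N7: 146 each.
    N7: 199+146 = 345 > 70
Round 4 — N7 snaps.
  N7 sheds 345 kN: no online neighbours, lost.
No further breaks.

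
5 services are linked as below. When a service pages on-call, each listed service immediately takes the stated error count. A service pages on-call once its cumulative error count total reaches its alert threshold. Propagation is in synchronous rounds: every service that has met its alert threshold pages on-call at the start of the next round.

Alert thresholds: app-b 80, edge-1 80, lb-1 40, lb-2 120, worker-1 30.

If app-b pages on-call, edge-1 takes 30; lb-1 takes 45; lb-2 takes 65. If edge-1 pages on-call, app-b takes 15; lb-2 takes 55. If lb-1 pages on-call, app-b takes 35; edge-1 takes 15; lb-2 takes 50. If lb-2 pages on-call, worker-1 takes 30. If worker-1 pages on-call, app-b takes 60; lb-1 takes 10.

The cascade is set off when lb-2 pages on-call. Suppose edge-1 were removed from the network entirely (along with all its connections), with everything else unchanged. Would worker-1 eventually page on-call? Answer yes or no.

With edge-1 removed:
Round 1 — lb-2 pages on-call (initial).
  worker-1: +30 → 30 ≥ 30
Round 2 — worker-1 pages on-call.
  app-b: +60 → 60 < 80
  lb-1: +10 → 10 < 40
No further pages.

yes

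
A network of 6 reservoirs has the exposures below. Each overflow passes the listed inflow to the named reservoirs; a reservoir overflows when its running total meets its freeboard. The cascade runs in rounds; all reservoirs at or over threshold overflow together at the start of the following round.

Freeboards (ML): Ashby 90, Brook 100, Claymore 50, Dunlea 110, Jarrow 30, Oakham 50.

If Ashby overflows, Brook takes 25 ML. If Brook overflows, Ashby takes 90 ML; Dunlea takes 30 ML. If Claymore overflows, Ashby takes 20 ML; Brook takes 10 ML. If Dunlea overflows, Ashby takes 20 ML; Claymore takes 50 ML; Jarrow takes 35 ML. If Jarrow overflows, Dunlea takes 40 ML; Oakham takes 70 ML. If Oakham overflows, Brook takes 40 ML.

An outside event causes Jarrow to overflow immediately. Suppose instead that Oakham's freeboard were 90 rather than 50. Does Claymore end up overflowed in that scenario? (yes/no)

With Oakham's freeboard at 90:
Round 1 — Jarrow overflows (initial).
  Dunlea: +40 → 40 < 110
  Oakham: +70 → 70 < 90
No further overflows.

no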